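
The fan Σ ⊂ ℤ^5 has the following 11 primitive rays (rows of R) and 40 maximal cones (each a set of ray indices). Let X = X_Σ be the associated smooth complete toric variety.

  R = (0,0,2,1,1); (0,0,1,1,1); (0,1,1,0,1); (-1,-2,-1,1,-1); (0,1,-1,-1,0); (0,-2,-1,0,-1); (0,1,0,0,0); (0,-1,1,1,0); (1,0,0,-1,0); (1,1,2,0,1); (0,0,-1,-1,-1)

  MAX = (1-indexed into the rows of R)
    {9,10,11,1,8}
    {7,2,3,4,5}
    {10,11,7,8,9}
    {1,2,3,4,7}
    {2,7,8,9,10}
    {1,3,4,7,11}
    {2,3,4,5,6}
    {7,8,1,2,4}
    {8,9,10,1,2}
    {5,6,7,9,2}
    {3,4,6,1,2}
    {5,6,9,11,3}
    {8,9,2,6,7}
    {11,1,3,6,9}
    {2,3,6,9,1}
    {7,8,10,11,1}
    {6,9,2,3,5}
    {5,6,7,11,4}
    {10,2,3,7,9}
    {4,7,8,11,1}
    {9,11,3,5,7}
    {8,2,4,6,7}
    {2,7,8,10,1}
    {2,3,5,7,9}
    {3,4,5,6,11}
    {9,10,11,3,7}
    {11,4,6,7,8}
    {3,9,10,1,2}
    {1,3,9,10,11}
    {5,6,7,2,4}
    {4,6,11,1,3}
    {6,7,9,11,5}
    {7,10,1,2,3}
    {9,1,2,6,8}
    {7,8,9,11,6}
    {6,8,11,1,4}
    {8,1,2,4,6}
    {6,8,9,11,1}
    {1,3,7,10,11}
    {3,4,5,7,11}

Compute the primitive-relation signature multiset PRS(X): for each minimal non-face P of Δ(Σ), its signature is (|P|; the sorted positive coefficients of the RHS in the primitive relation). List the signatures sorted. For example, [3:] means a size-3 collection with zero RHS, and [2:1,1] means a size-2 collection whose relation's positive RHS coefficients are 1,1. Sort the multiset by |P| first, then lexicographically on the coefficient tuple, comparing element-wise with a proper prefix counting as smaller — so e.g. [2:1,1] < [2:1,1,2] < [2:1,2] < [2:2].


The 11 primitive collections of Σ (r=11, n=5):

  {2,11}:  v_{2} + v_{11} = 0 ; sig = [2:]
  {5,8}:  v_{5} + v_{8} = 0 ; sig = [2:]
  {1,5}:  v_{1} + v_{5} = v_{3} ; sig = [2:1]
  {3,8}:  v_{3} + v_{8} = v_{1} ; sig = [2:1]
  {4,9}:  v_{4} + v_{9} = v_{6} ; sig = [2:1]
  {4,10}:  v_{4} + v_{10} = v_{8} ; sig = [2:1]
  {6,10}:  v_{6} + v_{10} = v_{8} + v_{9} ; sig = [2:1,1]
  {5,10}:  v_{5} + v_{10} = v_{3} + v_{7} + v_{9} ; sig = [2:1,1,1]
  {3,6,7}:  v_{3} + v_{6} + v_{7} = 0 ; sig = [3:]
  {1,6,7}:  v_{1} + v_{6} + v_{7} = v_{8} ; sig = [3:1]
  {1,7,9}:  v_{1} + v_{7} + v_{9} = v_{10} ; sig = [3:1]

Hence PRS(X_Σ) =
    [2:]
    [2:]
    [2:1]
    [2:1]
    [2:1]
    [2:1]
    [2:1,1]
    [2:1,1,1]
    [3:]
    [3:1]
    [3:1]


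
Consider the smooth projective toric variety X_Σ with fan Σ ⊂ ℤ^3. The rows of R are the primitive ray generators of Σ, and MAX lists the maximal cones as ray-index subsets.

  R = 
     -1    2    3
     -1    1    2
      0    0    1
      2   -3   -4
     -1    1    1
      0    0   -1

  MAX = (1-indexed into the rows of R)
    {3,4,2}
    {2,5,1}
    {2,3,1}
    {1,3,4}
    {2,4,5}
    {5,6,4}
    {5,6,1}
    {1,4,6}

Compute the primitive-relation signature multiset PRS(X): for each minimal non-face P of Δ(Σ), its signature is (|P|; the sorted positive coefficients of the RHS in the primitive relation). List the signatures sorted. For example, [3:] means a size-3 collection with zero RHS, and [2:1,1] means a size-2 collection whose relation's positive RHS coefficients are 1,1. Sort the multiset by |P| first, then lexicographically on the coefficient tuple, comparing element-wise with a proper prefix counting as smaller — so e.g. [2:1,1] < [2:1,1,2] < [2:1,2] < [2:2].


5 minimal non-faces of Δ(Σ) (on 6 rays):

  P={3,6}:  v_{3} + v_{6} = 0 — sig = [2:]
  P={2,6}:  v_{2} + v_{6} = v_{5} — sig = [2:1]
  P={3,5}:  v_{3} + v_{5} = v_{2} — sig = [2:1]
  P={1,4,5}:  v_{1} + v_{4} + v_{5} = 0 — sig = [3:]
  P={1,2,4}:  v_{1} + v_{2} + v_{4} = v_{3} — sig = [3:1]

so the primitive-relation signature multiset is
    [2:]
    [2:1]
    [2:1]
    [3:]
    [3:1]


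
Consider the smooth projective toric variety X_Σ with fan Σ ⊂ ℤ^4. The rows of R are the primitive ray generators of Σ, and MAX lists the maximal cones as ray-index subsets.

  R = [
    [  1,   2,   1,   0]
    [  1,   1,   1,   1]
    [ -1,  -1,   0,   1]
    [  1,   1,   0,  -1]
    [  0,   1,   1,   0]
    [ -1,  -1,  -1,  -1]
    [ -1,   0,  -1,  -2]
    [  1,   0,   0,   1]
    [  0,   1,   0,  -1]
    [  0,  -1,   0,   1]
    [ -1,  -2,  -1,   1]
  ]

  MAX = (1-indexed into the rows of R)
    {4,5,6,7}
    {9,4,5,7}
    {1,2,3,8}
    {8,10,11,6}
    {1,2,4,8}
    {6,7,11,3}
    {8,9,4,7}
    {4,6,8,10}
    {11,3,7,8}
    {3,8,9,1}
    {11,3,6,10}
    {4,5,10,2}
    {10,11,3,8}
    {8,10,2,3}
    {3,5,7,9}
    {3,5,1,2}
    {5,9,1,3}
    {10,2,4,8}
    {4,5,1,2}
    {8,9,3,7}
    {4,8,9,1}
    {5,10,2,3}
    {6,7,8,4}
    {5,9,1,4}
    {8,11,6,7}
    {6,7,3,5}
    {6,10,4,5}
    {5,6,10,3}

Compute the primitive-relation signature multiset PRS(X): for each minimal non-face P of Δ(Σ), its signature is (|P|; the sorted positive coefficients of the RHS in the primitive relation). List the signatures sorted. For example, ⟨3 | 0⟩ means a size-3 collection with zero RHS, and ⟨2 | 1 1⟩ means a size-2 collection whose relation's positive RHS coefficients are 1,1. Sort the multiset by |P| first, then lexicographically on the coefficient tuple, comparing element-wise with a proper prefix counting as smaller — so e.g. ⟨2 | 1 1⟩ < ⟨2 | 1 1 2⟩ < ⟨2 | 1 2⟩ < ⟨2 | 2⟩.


The 17 primitive collections of Σ (r=11, n=4):

  • {2,6}:  v_{2} + v_{6} = 0 ; sig = ⟨2 | 0⟩
  • {3,4}:  v_{3} + v_{4} = 0 ; sig = ⟨2 | 0⟩
  • {9,10}:  v_{9} + v_{10} = 0 ; sig = ⟨2 | 0⟩
  • {1,6}:  v_{1} + v_{6} = v_{9} ; sig = ⟨2 | 1⟩
  • {1,10}:  v_{1} + v_{10} = v_{2} ; sig = ⟨2 | 1⟩
  • {2,7}:  v_{2} + v_{7} = v_{9} ; sig = ⟨2 | 1⟩
  • {2,9}:  v_{2} + v_{9} = v_{1} ; sig = ⟨2 | 1⟩
  • {5,8}:  v_{5} + v_{8} = v_{2} ; sig = ⟨2 | 1⟩
  • {5,11}:  v_{5} + v_{11} = v_{3} ; sig = ⟨2 | 1⟩
  • {6,9}:  v_{6} + v_{9} = v_{7} ; sig = ⟨2 | 1⟩
  • {7,10}:  v_{7} + v_{10} = v_{6} ; sig = ⟨2 | 1⟩
  • {2,11}:  v_{2} + v_{11} = v_{3} + v_{8} ; sig = ⟨2 | 1 1⟩
  • {4,11}:  v_{4} + v_{11} = v_{6} + v_{8} ; sig = ⟨2 | 1 1⟩
  • {1,11}:  v_{1} + v_{11} = v_{3} + v_{8} + v_{9} ; sig = ⟨2 | 1 1 1⟩
  • {9,11}:  v_{9} + v_{11} = v_{3} + v_{7} + v_{8} ; sig = ⟨2 | 1 1 1⟩
  • {1,7}:  v_{1} + v_{7} = 2·v_{9} ; sig = ⟨2 | 2⟩
  • {3,6,8}:  v_{3} + v_{6} + v_{8} = v_{11} ; sig = ⟨3 | 1⟩

Signatures (|P|; sorted positive RHS coefficients), sorted:
[⟨2 | 0⟩, ⟨2 | 0⟩, ⟨2 | 0⟩, ⟨2 | 1⟩, ⟨2 | 1⟩, ⟨2 | 1⟩, ⟨2 | 1⟩, ⟨2 | 1⟩, ⟨2 | 1⟩, ⟨2 | 1⟩, ⟨2 | 1⟩, ⟨2 | 1 1⟩, ⟨2 | 1 1⟩, ⟨2 | 1 1 1⟩, ⟨2 | 1 1 1⟩, ⟨2 | 2⟩, ⟨3 | 1⟩]


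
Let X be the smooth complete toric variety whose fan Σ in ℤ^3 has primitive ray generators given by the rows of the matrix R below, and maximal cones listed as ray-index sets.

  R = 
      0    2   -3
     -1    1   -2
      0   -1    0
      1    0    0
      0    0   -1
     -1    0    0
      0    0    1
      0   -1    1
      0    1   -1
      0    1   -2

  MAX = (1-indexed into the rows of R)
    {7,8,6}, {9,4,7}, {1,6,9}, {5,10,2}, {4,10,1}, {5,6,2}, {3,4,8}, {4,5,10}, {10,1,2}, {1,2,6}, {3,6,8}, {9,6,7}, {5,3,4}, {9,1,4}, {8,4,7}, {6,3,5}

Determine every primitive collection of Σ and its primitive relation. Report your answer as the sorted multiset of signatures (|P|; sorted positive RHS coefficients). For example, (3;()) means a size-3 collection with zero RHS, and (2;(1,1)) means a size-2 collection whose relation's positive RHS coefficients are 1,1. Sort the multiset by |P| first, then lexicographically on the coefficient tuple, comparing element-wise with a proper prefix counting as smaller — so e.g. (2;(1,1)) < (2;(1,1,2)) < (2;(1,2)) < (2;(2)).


Δ(Σ) — 10 vertices, 21 min non-faces:

  • {4,6}:  v_{4} + v_{6} = 0  →  sig = (2;())
  • {5,7}:  v_{5} + v_{7} = 0  →  sig = (2;())
  • {8,9}:  v_{8} + v_{9} = 0  →  sig = (2;())
  • {1,8}:  v_{1} + v_{8} = v_{10}  →  sig = (2;(1))
  • {2,4}:  v_{2} + v_{4} = v_{10}  →  sig = (2;(1))
  • {3,7}:  v_{3} + v_{7} = v_{8}  →  sig = (2;(1))
  • {3,9}:  v_{3} + v_{9} = v_{5}  →  sig = (2;(1))
  • {5,8}:  v_{5} + v_{8} = v_{3}  →  sig = (2;(1))
  • {5,9}:  v_{5} + v_{9} = v_{10}  →  sig = (2;(1))
  • {6,10}:  v_{6} + v_{10} = v_{2}  →  sig = (2;(1))
  • {7,10}:  v_{7} + v_{10} = v_{9}  →  sig = (2;(1))
  • {8,10}:  v_{8} + v_{10} = v_{5}  →  sig = (2;(1))
  • {9,10}:  v_{9} + v_{10} = v_{1}  →  sig = (2;(1))
  • {1,3}:  v_{1} + v_{3} = v_{5} + v_{10}  →  sig = (2;(1,1))
  • {2,7}:  v_{2} + v_{7} = v_{6} + v_{9}  →  sig = (2;(1,1))
  • {2,8}:  v_{2} + v_{8} = v_{5} + v_{6}  →  sig = (2;(1,1))
  • {2,9}:  v_{2} + v_{9} = v_{1} + v_{6}  →  sig = (2;(1,1))
  • {2,3}:  v_{2} + v_{3} = 2·v_{5} + v_{6}  →  sig = (2;(1,2))
  • {1,5}:  v_{1} + v_{5} = 2·v_{10}  →  sig = (2;(2))
  • {1,7}:  v_{1} + v_{7} = 2·v_{9}  →  sig = (2;(2))
  • {3,10}:  v_{3} + v_{10} = 2·v_{5}  →  sig = (2;(2))

Sorted signature multiset PRS(X):
    (2;())
    (2;())
    (2;())
    (2;(1))
    (2;(1))
    (2;(1))
    (2;(1))
    (2;(1))
    (2;(1))
    (2;(1))
    (2;(1))
    (2;(1))
    (2;(1))
    (2;(1,1))
    (2;(1,1))
    (2;(1,1))
    (2;(1,1))
    (2;(1,2))
    (2;(2))
    (2;(2))
    (2;(2))


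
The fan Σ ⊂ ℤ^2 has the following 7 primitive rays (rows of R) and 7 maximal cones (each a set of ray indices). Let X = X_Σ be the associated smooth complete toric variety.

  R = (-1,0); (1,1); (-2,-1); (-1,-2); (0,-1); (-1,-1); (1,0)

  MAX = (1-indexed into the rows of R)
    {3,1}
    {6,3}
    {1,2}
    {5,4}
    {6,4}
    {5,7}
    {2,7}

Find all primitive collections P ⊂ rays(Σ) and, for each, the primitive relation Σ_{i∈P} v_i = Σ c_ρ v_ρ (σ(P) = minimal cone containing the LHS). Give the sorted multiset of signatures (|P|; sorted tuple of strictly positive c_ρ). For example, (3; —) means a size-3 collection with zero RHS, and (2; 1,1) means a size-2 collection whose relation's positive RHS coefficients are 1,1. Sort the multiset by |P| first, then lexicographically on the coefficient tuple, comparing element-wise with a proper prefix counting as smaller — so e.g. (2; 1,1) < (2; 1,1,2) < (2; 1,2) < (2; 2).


14 minimal non-faces of Δ(Σ) (on 7 rays):

  • {1,7}:  v_{1} + v_{7} = 0  so sig = (2; —)
  • {2,6}:  v_{2} + v_{6} = 0  so sig = (2; —)
  • {1,5}:  v_{1} + v_{5} = v_{6}  so sig = (2; 1)
  • {1,6}:  v_{1} + v_{6} = v_{3}  so sig = (2; 1)
  • {2,3}:  v_{2} + v_{3} = v_{1}  so sig = (2; 1)
  • {2,4}:  v_{2} + v_{4} = v_{5}  so sig = (2; 1)
  • {2,5}:  v_{2} + v_{5} = v_{7}  so sig = (2; 1)
  • {3,7}:  v_{3} + v_{7} = v_{6}  so sig = (2; 1)
  • {5,6}:  v_{5} + v_{6} = v_{4}  so sig = (2; 1)
  • {6,7}:  v_{6} + v_{7} = v_{5}  so sig = (2; 1)
  • {1,4}:  v_{1} + v_{4} = 2·v_{6}  so sig = (2; 2)
  • {3,5}:  v_{3} + v_{5} = 2·v_{6}  so sig = (2; 2)
  • {4,7}:  v_{4} + v_{7} = 2·v_{5}  so sig = (2; 2)
  • {3,4}:  v_{3} + v_{4} = 3·v_{6}  so sig = (2; 3)

Sorted signature multiset PRS(X):
[(2; —), (2; —), (2; 1), (2; 1), (2; 1), (2; 1), (2; 1), (2; 1), (2; 1), (2; 1), (2; 2), (2; 2), (2; 2), (2; 3)]


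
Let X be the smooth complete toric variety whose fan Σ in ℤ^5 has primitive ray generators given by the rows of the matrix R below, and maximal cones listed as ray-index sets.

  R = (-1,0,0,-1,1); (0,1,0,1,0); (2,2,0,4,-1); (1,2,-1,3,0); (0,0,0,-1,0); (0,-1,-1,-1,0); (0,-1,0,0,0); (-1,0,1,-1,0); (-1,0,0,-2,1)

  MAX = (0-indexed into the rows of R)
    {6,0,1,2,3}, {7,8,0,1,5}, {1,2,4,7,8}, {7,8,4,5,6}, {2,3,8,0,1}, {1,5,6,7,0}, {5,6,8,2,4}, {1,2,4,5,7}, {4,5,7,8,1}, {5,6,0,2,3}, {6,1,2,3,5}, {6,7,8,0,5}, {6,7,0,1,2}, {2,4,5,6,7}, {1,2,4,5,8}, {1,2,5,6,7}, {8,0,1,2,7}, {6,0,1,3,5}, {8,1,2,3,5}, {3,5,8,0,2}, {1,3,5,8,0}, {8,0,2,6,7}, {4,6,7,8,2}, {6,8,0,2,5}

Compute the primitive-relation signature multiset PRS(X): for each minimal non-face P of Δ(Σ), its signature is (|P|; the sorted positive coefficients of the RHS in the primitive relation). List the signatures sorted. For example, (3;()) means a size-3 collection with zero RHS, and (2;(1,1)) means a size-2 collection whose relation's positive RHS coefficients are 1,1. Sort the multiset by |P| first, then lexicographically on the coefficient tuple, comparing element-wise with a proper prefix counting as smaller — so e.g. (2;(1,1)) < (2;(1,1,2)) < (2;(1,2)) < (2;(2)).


9 collections generate NE(X_Σ); each relation:

  P={0,4}:  v_{0} + v_{4} = v_{8}  so sig = (2;(1))
  P={3,4}:  v_{3} + v_{4} = v_{1} + v_{2} + v_{5} + v_{8}  so sig = (2;(1,1,1,1))
  P={3,7}:  v_{3} + v_{7} = 2·v_{1}  so sig = (2;(2))
  P={1,4,6}:  v_{1} + v_{4} + v_{6} = 0  so sig = (3;())
  P={1,6,8}:  v_{1} + v_{6} + v_{8} = v_{0}  so sig = (3;(1))
  P={3,6,8}:  v_{3} + v_{6} + v_{8} = 2·v_{0} + v_{2} + v_{5}  so sig = (3;(1,1,2))
  P={0,1,2,5}:  v_{0} + v_{1} + v_{2} + v_{5} = v_{3}  so sig = (4;(1))
  P={0,2,5,7}:  v_{0} + v_{2} + v_{5} + v_{7} = v_{1}  so sig = (4;(1))
  P={2,5,7,8}:  v_{2} + v_{5} + v_{7} + v_{8} = v_{1} + v_{4}  so sig = (4;(1,1))

so the primitive-relation signature multiset is
    (2;(1))
    (2;(1,1,1,1))
    (2;(2))
    (3;())
    (3;(1))
    (3;(1,1,2))
    (4;(1))
    (4;(1))
    (4;(1,1))


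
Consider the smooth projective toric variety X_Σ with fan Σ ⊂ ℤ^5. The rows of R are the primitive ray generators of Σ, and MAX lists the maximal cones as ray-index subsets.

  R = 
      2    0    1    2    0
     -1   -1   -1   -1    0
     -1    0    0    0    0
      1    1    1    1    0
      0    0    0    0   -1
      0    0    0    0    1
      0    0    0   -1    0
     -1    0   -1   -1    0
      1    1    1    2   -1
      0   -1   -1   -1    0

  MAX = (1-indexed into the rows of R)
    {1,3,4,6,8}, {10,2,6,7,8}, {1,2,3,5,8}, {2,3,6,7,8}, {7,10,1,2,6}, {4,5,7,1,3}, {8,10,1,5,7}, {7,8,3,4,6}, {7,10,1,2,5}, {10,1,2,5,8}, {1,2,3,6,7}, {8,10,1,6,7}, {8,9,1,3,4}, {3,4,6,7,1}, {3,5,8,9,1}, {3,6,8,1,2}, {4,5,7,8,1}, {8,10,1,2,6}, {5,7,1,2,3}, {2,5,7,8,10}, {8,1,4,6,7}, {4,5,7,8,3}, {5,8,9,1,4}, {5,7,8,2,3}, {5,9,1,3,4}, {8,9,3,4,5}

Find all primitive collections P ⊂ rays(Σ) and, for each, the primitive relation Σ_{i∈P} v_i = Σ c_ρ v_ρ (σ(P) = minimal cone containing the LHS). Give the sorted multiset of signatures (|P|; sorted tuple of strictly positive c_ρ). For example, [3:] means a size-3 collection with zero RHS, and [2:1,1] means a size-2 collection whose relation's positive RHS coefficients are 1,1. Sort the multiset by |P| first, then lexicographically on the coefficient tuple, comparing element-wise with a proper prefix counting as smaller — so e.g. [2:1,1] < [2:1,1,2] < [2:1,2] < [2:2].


|primitive collections| = 11. Relations:

  • {2,4}:  v_{2} + v_{4} = 0  ⟹  sig = [2:]
  • {5,6}:  v_{5} + v_{6} = 0  ⟹  sig = [2:]
  • {3,10}:  v_{3} + v_{10} = v_{2}  ⟹  sig = [2:1]
  • {7,9}:  v_{7} + v_{9} = v_{4} + v_{5}  ⟹  sig = [2:1,1]
  • {4,10}:  v_{4} + v_{10} = v_{1} + v_{7} + v_{8}  ⟹  sig = [2:1,1,1]
  • {9,10}:  v_{9} + v_{10} = v_{1} + v_{5} + v_{8}  ⟹  sig = [2:1,1,1]
  • {2,9}:  v_{2} + v_{9} = v_{1} + v_{3} + v_{5} + v_{8}  ⟹  sig = [2:1,1,1,1]
  • {6,9}:  v_{6} + v_{9} = v_{1} + v_{3} + v_{4} + v_{8}  ⟹  sig = [2:1,1,1,1]
  • {1,3,7,8}:  v_{1} + v_{3} + v_{7} + v_{8} = 0  ⟹  sig = [4:]
  • {1,2,7,8}:  v_{1} + v_{2} + v_{7} + v_{8} = v_{10}  ⟹  sig = [4:1]
  • {1,3,4,5,8}:  v_{1} + v_{3} + v_{4} + v_{5} + v_{8} = v_{9}  ⟹  sig = [5:1]

Hence PRS(X_Σ) =
[[2:], [2:], [2:1], [2:1,1], [2:1,1,1], [2:1,1,1], [2:1,1,1,1], [2:1,1,1,1], [4:], [4:1], [5:1]]


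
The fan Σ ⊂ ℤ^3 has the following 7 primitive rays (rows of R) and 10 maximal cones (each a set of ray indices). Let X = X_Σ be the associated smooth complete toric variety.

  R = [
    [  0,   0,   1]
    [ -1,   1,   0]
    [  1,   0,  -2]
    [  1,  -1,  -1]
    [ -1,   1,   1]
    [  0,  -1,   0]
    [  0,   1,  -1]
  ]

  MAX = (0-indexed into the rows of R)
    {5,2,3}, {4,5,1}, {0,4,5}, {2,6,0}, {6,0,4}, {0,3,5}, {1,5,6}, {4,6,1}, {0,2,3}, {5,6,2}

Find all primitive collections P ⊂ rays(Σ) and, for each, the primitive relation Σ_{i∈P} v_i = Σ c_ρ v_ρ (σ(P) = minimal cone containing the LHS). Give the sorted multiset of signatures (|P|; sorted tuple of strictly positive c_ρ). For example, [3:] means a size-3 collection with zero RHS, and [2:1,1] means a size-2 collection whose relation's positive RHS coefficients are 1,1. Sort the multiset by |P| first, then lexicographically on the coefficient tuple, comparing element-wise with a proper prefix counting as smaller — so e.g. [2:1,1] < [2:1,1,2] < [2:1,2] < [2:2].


9 collections generate NE(X_Σ); each relation:

  • {3,4}:  v_{3} + v_{4} = 0  ⟹  sig = [2:]
  • {0,1}:  v_{0} + v_{1} = v_{4}  ⟹  sig = [2:1]
  • {2,4}:  v_{2} + v_{4} = v_{6}  ⟹  sig = [2:1]
  • {3,6}:  v_{3} + v_{6} = v_{2}  ⟹  sig = [2:1]
  • {1,3}:  v_{1} + v_{3} = v_{5} + v_{6}  ⟹  sig = [2:1,1]
  • {1,2}:  v_{1} + v_{2} = v_{5} + 2·v_{6}  ⟹  sig = [2:1,2]
  • {0,5,6}:  v_{0} + v_{5} + v_{6} = 0  ⟹  sig = [3:]
  • {0,2,5}:  v_{0} + v_{2} + v_{5} = v_{3}  ⟹  sig = [3:1]
  • {4,5,6}:  v_{4} + v_{5} + v_{6} = v_{1}  ⟹  sig = [3:1]

Sorted signature multiset PRS(X):
    |P|=2: 6 collections, coeffs (), (1), (1), (1), (1,1), (1,2)
    |P|=3: 3 collections, coeffs (), (1), (1)


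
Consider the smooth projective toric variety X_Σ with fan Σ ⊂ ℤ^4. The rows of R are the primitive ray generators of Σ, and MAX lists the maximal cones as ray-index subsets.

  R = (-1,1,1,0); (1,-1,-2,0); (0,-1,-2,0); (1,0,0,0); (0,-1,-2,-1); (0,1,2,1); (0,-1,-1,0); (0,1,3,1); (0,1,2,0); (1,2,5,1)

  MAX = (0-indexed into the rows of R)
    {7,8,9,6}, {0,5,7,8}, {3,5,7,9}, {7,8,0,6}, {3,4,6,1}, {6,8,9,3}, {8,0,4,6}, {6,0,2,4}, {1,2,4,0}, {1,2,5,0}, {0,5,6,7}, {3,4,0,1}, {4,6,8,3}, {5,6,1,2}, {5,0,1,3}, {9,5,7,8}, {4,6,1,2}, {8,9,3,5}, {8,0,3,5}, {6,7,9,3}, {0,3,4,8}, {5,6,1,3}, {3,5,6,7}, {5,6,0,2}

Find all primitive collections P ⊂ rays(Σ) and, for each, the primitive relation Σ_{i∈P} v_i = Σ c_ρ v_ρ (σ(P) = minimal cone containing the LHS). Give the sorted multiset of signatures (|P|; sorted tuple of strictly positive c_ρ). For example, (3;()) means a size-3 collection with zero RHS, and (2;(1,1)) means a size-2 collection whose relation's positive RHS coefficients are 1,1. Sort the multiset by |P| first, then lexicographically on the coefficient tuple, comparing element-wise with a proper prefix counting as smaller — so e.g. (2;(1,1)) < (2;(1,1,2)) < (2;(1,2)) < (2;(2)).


|primitive collections| = 17. Relations:

  P = {2,8}:  v_{2} + v_{8} = 0  ⟹  sig = (2;())
  P = {4,5}:  v_{4} + v_{5} = 0  ⟹  sig = (2;())
  P = {1,8}:  v_{1} + v_{8} = v_{3}  ⟹  sig = (2;(1))
  P = {2,3}:  v_{2} + v_{3} = v_{1}  ⟹  sig = (2;(1))
  P = {2,7}:  v_{2} + v_{7} = v_{5} + v_{6}  ⟹  sig = (2;(1,1))
  P = {2,9}:  v_{2} + v_{9} = v_{3} + v_{7}  ⟹  sig = (2;(1,1))
  P = {4,7}:  v_{4} + v_{7} = v_{6} + v_{8}  ⟹  sig = (2;(1,1))
  P = {1,7}:  v_{1} + v_{7} = v_{3} + v_{5} + v_{6}  ⟹  sig = (2;(1,1,1))
  P = {4,9}:  v_{4} + v_{9} = v_{3} + v_{6} + 2·v_{8}  ⟹  sig = (2;(1,1,2))
  P = {0,9}:  v_{0} + v_{9} = v_{5} + 2·v_{8}  ⟹  sig = (2;(1,2))
  P = {1,9}:  v_{1} + v_{9} = 2·v_{3} + v_{7}  ⟹  sig = (2;(1,2))
  P = {0,3,6}:  v_{0} + v_{3} + v_{6} = 0  ⟹  sig = (3;())
  P = {0,1,6}:  v_{0} + v_{1} + v_{6} = v_{2}  ⟹  sig = (3;(1))
  P = {3,7,8}:  v_{3} + v_{7} + v_{8} = v_{9}  ⟹  sig = (3;(1))
  P = {5,6,8}:  v_{5} + v_{6} + v_{8} = v_{7}  ⟹  sig = (3;(1))
  P = {0,3,7}:  v_{0} + v_{3} + v_{7} = v_{5} + v_{8}  ⟹  sig = (3;(1,1))
  P = {5,6,9}:  v_{5} + v_{6} + v_{9} = v_{3} + 2·v_{7}  ⟹  sig = (3;(1,2))

Signatures (|P|; sorted positive RHS coefficients), sorted:
    (2;())
    (2;())
    (2;(1))
    (2;(1))
    (2;(1,1))
    (2;(1,1))
    (2;(1,1))
    (2;(1,1,1))
    (2;(1,1,2))
    (2;(1,2))
    (2;(1,2))
    (3;())
    (3;(1))
    (3;(1))
    (3;(1))
    (3;(1,1))
    (3;(1,2))


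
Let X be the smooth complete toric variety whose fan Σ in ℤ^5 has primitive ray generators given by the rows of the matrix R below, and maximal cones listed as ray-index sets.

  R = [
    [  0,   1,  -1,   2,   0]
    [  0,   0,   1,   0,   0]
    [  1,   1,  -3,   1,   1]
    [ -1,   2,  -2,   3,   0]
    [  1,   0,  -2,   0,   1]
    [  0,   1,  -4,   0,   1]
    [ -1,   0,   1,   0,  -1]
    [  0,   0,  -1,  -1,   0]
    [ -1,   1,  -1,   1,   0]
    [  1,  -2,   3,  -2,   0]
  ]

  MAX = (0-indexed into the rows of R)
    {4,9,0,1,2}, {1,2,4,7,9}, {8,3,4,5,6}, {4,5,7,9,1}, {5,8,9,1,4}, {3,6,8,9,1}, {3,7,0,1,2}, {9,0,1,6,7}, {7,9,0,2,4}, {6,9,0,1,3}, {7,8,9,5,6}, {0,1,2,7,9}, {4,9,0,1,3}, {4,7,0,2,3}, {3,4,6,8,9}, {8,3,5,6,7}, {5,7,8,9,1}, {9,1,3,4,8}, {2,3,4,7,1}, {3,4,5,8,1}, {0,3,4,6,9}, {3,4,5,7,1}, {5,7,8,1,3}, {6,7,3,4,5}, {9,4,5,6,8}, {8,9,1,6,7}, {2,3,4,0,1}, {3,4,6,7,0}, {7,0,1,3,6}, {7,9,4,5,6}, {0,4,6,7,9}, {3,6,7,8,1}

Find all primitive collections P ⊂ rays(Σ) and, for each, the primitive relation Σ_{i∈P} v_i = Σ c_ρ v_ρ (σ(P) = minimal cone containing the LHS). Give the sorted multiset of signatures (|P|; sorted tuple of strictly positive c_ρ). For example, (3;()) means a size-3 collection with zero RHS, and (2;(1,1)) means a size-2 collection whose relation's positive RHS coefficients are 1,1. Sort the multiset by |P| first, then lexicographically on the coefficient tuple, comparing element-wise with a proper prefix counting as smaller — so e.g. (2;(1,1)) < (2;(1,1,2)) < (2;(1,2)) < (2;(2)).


12 collections generate NE(X_Σ); each relation:

  • {0,8}:  v_{0} + v_{8} = v_{3}  so sig = (2;(1))
  • {2,6}:  v_{2} + v_{6} = v_{0} + v_{7}  so sig = (2;(1,1))
  • {0,5}:  v_{0} + v_{5} = v_{3} + v_{4} + v_{7}  so sig = (2;(1,1,1))
  • {2,8}:  v_{2} + v_{8} = v_{1} + v_{3} + v_{4} + v_{7}  so sig = (2;(1,1,1,1))
  • {2,5}:  v_{2} + v_{5} = v_{1} + v_{3} + 2·v_{4} + 2·v_{7}  so sig = (2;(1,1,2,2))
  • {1,4,6}:  v_{1} + v_{4} + v_{6} = 0  so sig = (3;())
  • {3,7,9}:  v_{3} + v_{7} + v_{9} = 0  so sig = (3;())
  • {4,7,8}:  v_{4} + v_{7} + v_{8} = v_{5}  so sig = (3;(1))
  • {1,5,6}:  v_{1} + v_{5} + v_{6} = v_{7} + v_{8}  so sig = (3;(1,1))
  • {3,5,9}:  v_{3} + v_{5} + v_{9} = v_{4} + v_{8}  so sig = (3;(1,1))
  • {2,3,9}:  v_{2} + v_{3} + v_{9} = v_{0} + v_{1} + v_{4}  so sig = (3;(1,1,1))
  • {0,1,4,7}:  v_{0} + v_{1} + v_{4} + v_{7} = v_{2}  so sig = (4;(1))

Sorted signature multiset PRS(X):
    |P|=2: 5 collections, coeffs (1), (1,1), (1,1,1), (1,1,1,1), (1,1,2,2)
    |P|=3: 6 collections, coeffs (), (), (1), (1,1), (1,1), (1,1,1)
    |P|=4: 1 collection, coeffs (1)


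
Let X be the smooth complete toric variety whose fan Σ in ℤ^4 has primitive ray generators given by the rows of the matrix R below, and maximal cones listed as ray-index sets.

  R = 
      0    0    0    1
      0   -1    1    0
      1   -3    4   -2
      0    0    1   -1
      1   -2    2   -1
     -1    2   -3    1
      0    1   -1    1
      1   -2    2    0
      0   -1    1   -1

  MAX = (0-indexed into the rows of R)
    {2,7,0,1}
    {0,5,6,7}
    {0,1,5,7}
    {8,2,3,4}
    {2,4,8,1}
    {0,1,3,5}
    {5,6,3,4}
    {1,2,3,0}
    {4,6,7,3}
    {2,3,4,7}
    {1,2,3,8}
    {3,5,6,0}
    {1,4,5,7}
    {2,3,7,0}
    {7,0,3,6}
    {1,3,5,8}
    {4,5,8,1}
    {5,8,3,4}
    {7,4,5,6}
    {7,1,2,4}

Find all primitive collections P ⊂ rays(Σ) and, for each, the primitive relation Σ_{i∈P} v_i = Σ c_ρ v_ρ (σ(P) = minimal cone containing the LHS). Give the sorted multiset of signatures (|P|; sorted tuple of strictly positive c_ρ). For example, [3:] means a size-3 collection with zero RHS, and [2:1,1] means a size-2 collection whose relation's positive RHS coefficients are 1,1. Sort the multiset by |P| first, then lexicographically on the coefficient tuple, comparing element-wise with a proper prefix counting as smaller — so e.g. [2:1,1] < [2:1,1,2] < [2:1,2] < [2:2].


10 minimal non-faces of Δ(Σ) (on 9 rays):

  • {6,8}:  v_{6} + v_{8} = 0  ⟹  sig = [2:]
  • {0,4}:  v_{0} + v_{4} = v_{7}  ⟹  sig = [2:1]
  • {0,8}:  v_{0} + v_{8} = v_{1}  ⟹  sig = [2:1]
  • {1,6}:  v_{1} + v_{6} = v_{0}  ⟹  sig = [2:1]
  • {2,5}:  v_{2} + v_{5} = v_{8}  ⟹  sig = [2:1]
  • {2,6}:  v_{2} + v_{6} = v_{3} + v_{7}  ⟹  sig = [2:1,1]
  • {7,8}:  v_{7} + v_{8} = v_{1} + v_{4}  ⟹  sig = [2:1,1]
  • {3,5,7}:  v_{3} + v_{5} + v_{7} = 0  ⟹  sig = [3:]
  • {1,3,4}:  v_{1} + v_{3} + v_{4} = v_{2}  ⟹  sig = [3:1]
  • {1,3,7}:  v_{1} + v_{3} + v_{7} = v_{0} + v_{2}  ⟹  sig = [3:1,1]

Sorted signature multiset PRS(X):
{ [2:],  [2:1] ×4,  [2:1,1] ×2,  [3:],  [3:1],  [3:1,1] }


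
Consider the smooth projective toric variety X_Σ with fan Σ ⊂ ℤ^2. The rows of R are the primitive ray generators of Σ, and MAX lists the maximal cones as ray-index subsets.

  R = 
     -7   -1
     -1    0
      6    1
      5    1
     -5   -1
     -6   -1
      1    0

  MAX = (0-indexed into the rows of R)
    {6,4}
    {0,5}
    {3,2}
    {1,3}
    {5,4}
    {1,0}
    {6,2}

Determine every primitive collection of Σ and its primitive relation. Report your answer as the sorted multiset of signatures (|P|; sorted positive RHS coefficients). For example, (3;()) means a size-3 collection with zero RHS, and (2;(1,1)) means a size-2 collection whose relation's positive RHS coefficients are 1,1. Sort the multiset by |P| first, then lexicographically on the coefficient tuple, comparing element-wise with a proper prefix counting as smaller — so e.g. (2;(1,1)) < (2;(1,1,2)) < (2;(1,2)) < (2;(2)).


The 14 primitive collections of Σ (r=7, n=2):

  • {1,6}:  v_{1} + v_{6} = 0  →  sig = (2;())
  • {2,5}:  v_{2} + v_{5} = 0  →  sig = (2;())
  • {3,4}:  v_{3} + v_{4} = 0  →  sig = (2;())
  • {0,2}:  v_{0} + v_{2} = v_{1}  →  sig = (2;(1))
  • {0,6}:  v_{0} + v_{6} = v_{5}  →  sig = (2;(1))
  • {1,2}:  v_{1} + v_{2} = v_{3}  →  sig = (2;(1))
  • {1,4}:  v_{1} + v_{4} = v_{5}  →  sig = (2;(1))
  • {1,5}:  v_{1} + v_{5} = v_{0}  →  sig = (2;(1))
  • {2,4}:  v_{2} + v_{4} = v_{6}  →  sig = (2;(1))
  • {3,5}:  v_{3} + v_{5} = v_{1}  →  sig = (2;(1))
  • {3,6}:  v_{3} + v_{6} = v_{2}  →  sig = (2;(1))
  • {5,6}:  v_{5} + v_{6} = v_{4}  →  sig = (2;(1))
  • {0,3}:  v_{0} + v_{3} = 2·v_{1}  →  sig = (2;(2))
  • {0,4}:  v_{0} + v_{4} = 2·v_{5}  →  sig = (2;(2))

so the primitive-relation signature multiset is
    (2;())
    (2;())
    (2;())
    (2;(1))
    (2;(1))
    (2;(1))
    (2;(1))
    (2;(1))
    (2;(1))
    (2;(1))
    (2;(1))
    (2;(1))
    (2;(2))
    (2;(2))


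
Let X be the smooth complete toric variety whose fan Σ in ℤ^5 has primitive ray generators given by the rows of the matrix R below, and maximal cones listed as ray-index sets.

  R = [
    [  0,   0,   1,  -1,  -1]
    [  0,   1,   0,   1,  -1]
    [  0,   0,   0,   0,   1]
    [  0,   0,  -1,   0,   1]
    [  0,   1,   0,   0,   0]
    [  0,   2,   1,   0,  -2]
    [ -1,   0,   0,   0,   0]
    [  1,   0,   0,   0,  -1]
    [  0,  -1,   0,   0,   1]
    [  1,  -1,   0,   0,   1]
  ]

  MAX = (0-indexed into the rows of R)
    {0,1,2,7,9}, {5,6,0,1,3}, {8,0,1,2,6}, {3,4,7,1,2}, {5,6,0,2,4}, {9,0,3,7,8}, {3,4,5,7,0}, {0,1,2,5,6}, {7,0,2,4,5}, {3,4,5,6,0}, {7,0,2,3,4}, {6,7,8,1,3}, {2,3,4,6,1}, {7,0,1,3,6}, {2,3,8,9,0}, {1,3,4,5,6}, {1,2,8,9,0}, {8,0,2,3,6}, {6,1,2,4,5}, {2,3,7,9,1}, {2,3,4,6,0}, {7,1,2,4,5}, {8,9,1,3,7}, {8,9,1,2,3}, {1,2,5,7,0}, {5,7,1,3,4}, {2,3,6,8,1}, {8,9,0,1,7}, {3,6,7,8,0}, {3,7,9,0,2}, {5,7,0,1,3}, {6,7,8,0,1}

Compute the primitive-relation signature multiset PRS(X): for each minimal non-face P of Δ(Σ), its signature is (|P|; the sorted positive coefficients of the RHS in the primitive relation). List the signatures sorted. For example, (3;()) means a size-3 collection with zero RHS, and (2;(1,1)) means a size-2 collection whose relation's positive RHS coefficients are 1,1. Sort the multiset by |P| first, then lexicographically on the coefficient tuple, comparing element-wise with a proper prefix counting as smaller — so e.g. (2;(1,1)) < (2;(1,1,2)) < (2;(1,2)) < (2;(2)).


|primitive collections| = 14. Relations:

  P={4,8}:  v_{4} + v_{8} = v_{2}  ⇒ sig = (2;(1))
  P={6,9}:  v_{6} + v_{9} = v_{8}  ⇒ sig = (2;(1))
  P={5,8}:  v_{5} + v_{8} = v_{0} + v_{1} + v_{2}  ⇒ sig = (2;(1,1,1))
  P={5,9}:  v_{5} + v_{9} = v_{0} + v_{1} + 2·v_{2} + v_{7}  ⇒ sig = (2;(1,1,1,2))
  P={4,9}:  v_{4} + v_{9} = 2·v_{2} + v_{7}  ⇒ sig = (2;(1,2))
  P={2,6,7}:  v_{2} + v_{6} + v_{7} = 0  ⇒ sig = (3;())
  P={0,1,4}:  v_{0} + v_{1} + v_{4} = v_{5}  ⇒ sig = (3;(1))
  P={2,7,8}:  v_{2} + v_{7} + v_{8} = v_{9}  ⇒ sig = (3;(1))
  P={4,6,7}:  v_{4} + v_{6} + v_{7} = v_{0} + v_{1} + v_{3}  ⇒ sig = (3;(1,1,1))
  P={5,6,7}:  v_{5} + v_{6} + v_{7} = 2·v_{0} + 2·v_{1} + v_{3}  ⇒ sig = (3;(1,2,2))
  P={2,3,5}:  v_{2} + v_{3} + v_{5} = 2·v_{4}  ⇒ sig = (3;(2))
  P={0,1,3,8}:  v_{0} + v_{1} + v_{3} + v_{8} = 0  ⇒ sig = (4;())
  P={0,1,2,3}:  v_{0} + v_{1} + v_{2} + v_{3} = v_{4}  ⇒ sig = (4;(1))
  P={0,1,3,9}:  v_{0} + v_{1} + v_{3} + v_{9} = v_{2} + v_{7}  ⇒ sig = (4;(1,1))

Hence PRS(X_Σ) =
    (2;(1))
    (2;(1))
    (2;(1,1,1))
    (2;(1,1,1,2))
    (2;(1,2))
    (3;())
    (3;(1))
    (3;(1))
    (3;(1,1,1))
    (3;(1,2,2))
    (3;(2))
    (4;())
    (4;(1))
    (4;(1,1))


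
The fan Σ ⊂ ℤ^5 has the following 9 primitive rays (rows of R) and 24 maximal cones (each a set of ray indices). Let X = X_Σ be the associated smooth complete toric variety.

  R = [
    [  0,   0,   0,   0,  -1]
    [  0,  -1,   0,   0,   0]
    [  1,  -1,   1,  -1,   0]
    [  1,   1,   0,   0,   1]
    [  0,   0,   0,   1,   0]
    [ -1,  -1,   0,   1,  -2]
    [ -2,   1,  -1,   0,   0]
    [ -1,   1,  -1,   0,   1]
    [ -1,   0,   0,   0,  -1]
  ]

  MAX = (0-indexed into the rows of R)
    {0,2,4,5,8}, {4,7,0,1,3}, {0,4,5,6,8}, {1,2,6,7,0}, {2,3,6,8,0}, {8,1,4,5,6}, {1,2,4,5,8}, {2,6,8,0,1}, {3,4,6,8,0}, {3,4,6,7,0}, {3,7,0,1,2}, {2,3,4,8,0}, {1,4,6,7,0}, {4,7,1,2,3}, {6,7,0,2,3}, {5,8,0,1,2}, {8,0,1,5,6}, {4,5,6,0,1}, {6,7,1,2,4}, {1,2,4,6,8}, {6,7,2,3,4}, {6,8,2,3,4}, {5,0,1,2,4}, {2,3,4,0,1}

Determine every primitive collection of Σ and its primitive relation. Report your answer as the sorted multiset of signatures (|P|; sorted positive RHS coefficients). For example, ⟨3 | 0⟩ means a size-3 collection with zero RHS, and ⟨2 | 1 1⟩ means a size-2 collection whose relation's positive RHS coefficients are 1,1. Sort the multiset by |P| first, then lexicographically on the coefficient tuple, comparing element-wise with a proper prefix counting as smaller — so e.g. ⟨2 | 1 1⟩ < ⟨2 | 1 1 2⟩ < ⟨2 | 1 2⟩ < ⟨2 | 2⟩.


Σ has 9 primitive collections:

  • {7,8}:  v_{7} + v_{8} = v_{6}  ⇒ sig = ⟨2 | 1⟩
  • {3,5}:  v_{3} + v_{5} = v_{0} + v_{4}  ⇒ sig = ⟨2 | 1 1⟩
  • {5,7}:  v_{5} + v_{7} = v_{0} + v_{1} + v_{4} + v_{6}  ⇒ sig = ⟨2 | 1 1 1 1⟩
  • {1,3,8}:  v_{1} + v_{3} + v_{8} = 0  ⇒ sig = ⟨3 | 0⟩
  • {1,3,6}:  v_{1} + v_{3} + v_{6} = v_{7}  ⇒ sig = ⟨3 | 1⟩
  • {2,5,6}:  v_{2} + v_{5} + v_{6} = v_{1} + 2·v_{8}  ⇒ sig = ⟨3 | 1 2⟩
  • {0,2,4,7}:  v_{0} + v_{2} + v_{4} + v_{7} = 0  ⇒ sig = ⟨4 | 0⟩
  • {0,1,4,8}:  v_{0} + v_{1} + v_{4} + v_{8} = v_{5}  ⇒ sig = ⟨4 | 1⟩
  • {0,2,4,6}:  v_{0} + v_{2} + v_{4} + v_{6} = v_{8}  ⇒ sig = ⟨4 | 1⟩

Sorted signature multiset PRS(X):
{ ⟨2 | 1⟩,  ⟨2 | 1 1⟩,  ⟨2 | 1 1 1 1⟩,  ⟨3 | 0⟩,  ⟨3 | 1⟩,  ⟨3 | 1 2⟩,  ⟨4 | 0⟩,  ⟨4 | 1⟩ ×2 }


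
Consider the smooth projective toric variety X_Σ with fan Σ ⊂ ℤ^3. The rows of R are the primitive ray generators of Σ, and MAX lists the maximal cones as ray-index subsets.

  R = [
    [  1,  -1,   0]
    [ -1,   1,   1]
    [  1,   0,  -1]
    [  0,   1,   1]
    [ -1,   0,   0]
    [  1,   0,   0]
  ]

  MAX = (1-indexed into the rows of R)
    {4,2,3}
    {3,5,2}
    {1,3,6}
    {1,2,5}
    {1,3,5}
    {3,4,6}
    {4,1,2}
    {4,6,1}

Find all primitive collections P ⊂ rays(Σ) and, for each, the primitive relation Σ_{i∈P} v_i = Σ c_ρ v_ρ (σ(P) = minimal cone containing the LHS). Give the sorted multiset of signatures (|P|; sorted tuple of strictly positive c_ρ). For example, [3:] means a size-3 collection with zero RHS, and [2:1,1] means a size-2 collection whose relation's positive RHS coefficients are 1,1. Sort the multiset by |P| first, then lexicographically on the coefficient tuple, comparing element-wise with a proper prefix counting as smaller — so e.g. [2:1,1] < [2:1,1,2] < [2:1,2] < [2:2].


Σ has 5 primitive collections:

  • {5,6}:  v_{5} + v_{6} = 0  ⇒ sig = [2:]
  • {2,6}:  v_{2} + v_{6} = v_{4}  ⇒ sig = [2:1]
  • {4,5}:  v_{4} + v_{5} = v_{2}  ⇒ sig = [2:1]
  • {1,2,3}:  v_{1} + v_{2} + v_{3} = v_{6}  ⇒ sig = [3:1]
  • {1,3,4}:  v_{1} + v_{3} + v_{4} = 2·v_{6}  ⇒ sig = [3:2]

Signatures (|P|; sorted positive RHS coefficients), sorted:
    |P|=2: 3 collections, coeffs (), (1), (1)
    |P|=3: 2 collections, coeffs (1), (2)


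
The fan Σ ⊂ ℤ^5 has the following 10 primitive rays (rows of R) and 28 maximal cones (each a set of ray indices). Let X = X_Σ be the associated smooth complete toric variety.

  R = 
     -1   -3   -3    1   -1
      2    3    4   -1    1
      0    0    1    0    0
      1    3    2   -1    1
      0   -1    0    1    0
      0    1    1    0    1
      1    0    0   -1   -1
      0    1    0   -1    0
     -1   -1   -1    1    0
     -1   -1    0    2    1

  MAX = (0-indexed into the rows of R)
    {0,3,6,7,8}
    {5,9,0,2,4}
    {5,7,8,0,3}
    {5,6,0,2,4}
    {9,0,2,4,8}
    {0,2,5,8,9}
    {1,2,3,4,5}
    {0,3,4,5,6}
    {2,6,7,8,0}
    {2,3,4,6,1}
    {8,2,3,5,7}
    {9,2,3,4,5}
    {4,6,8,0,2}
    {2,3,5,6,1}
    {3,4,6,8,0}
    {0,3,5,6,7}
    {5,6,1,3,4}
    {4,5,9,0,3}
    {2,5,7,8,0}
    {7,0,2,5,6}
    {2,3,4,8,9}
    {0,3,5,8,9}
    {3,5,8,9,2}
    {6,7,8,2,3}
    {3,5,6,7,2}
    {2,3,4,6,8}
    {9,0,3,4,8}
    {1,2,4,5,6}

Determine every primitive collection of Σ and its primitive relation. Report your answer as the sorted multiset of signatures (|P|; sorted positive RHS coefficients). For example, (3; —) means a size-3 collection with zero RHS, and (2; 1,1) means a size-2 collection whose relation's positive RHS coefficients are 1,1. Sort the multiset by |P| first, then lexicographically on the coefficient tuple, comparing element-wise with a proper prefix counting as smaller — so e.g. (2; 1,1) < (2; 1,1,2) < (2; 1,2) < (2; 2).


Minimal non-faces — 11 found among 10 rays, 28 max cones:

  P={4,7}:  v_{4} + v_{7} = 0  →  sig = (2; —)
  P={6,9}:  v_{6} + v_{9} = v_{4}  →  sig = (2; 1)
  P={7,9}:  v_{7} + v_{9} = v_{5} + v_{8}  →  sig = (2; 1,1)
  P={0,1}:  v_{0} + v_{1} = v_{4} + v_{5} + v_{6}  →  sig = (2; 1,1,1)
  P={1,8}:  v_{1} + v_{8} = v_{2} + v_{3} + v_{4}  →  sig = (2; 1,1,1)
  P={1,7}:  v_{1} + v_{7} = v_{2} + v_{3} + v_{5} + v_{6}  →  sig = (2; 1,1,1,1)
  P={1,9}:  v_{1} + v_{9} = v_{2} + v_{3} + 2·v_{4} + v_{5}  →  sig = (2; 1,1,1,2)
  P={0,2,3}:  v_{0} + v_{2} + v_{3} = 0  →  sig = (3; —)
  P={5,6,8}:  v_{5} + v_{6} + v_{8} = 0  →  sig = (3; —)
  P={4,5,8}:  v_{4} + v_{5} + v_{8} = v_{9}  →  sig = (3; 1)
  P={2,3,4,5,6}:  v_{2} + v_{3} + v_{4} + v_{5} + v_{6} = v_{1}  →  sig = (5; 1)

Signatures (|P|; sorted positive RHS coefficients), sorted:
    |P|=2: 7 collections, coeffs (), (1), (1,1), (1,1,1), (1,1,1), (1,1,1,1), (1,1,1,2)
    |P|=3: 3 collections, coeffs (), (), (1)
    |P|=5: 1 collection, coeffs (1)


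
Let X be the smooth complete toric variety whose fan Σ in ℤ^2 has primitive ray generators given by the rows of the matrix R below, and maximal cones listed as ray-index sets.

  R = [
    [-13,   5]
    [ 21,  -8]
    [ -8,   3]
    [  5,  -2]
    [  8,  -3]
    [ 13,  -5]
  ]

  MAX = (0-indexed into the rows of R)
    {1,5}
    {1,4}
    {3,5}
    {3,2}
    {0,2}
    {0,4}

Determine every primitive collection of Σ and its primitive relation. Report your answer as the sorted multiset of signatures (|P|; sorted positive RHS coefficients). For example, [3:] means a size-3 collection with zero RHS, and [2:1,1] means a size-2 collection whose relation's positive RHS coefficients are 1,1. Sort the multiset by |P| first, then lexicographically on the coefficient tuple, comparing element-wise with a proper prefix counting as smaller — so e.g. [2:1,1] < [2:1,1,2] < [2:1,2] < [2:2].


Minimal non-faces — 9 found among 6 rays, 6 max cones:

  {0,5}:  v_{0} + v_{5} = 0 ; sig = [2:]
  {2,4}:  v_{2} + v_{4} = 0 ; sig = [2:]
  {0,1}:  v_{0} + v_{1} = v_{4} ; sig = [2:1]
  {0,3}:  v_{0} + v_{3} = v_{2} ; sig = [2:1]
  {1,2}:  v_{1} + v_{2} = v_{5} ; sig = [2:1]
  {2,5}:  v_{2} + v_{5} = v_{3} ; sig = [2:1]
  {3,4}:  v_{3} + v_{4} = v_{5} ; sig = [2:1]
  {4,5}:  v_{4} + v_{5} = v_{1} ; sig = [2:1]
  {1,3}:  v_{1} + v_{3} = 2·v_{5} ; sig = [2:2]

Signatures (|P|; sorted positive RHS coefficients), sorted:
[[2:], [2:], [2:1], [2:1], [2:1], [2:1], [2:1], [2:1], [2:2]]


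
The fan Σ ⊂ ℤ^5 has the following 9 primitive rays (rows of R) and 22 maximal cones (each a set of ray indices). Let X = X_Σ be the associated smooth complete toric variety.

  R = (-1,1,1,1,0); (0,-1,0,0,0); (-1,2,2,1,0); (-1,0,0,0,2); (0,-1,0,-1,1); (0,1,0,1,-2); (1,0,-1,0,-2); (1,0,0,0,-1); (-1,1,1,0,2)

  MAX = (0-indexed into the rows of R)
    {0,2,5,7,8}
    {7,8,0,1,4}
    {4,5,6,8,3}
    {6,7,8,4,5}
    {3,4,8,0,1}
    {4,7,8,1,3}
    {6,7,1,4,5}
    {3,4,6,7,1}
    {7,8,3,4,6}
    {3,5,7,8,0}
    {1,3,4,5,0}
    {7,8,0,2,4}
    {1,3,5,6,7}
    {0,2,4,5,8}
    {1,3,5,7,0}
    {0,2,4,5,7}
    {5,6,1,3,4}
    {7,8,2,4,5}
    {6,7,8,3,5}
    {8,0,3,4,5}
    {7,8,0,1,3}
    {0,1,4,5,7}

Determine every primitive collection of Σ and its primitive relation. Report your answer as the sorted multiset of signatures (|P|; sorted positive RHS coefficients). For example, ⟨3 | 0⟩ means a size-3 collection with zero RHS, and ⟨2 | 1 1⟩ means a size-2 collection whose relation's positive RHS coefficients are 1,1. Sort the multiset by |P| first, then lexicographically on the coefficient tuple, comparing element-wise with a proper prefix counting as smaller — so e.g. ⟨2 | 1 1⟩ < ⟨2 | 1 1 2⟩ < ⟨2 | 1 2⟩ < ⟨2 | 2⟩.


Minimal non-faces — 9 found among 9 rays, 22 max cones:

  • {0,6}:  v_{0} + v_{6} = v_{5}  →  sig = ⟨2 | 1⟩
  • {2,3}:  v_{2} + v_{3} = v_{0} + v_{8}  →  sig = ⟨2 | 1 1⟩
  • {2,6}:  v_{2} + v_{6} = v_{4} + 2·v_{5} + v_{7} + v_{8}  →  sig = ⟨2 | 1 1 1 2⟩
  • {1,2}:  v_{1} + v_{2} = 2·v_{0} + v_{4} + v_{7}  →  sig = ⟨2 | 1 1 2⟩
  • {1,6,8}:  v_{1} + v_{6} + v_{8} = 0  →  sig = ⟨3 | 0⟩
  • {1,5,8}:  v_{1} + v_{5} + v_{8} = v_{0}  →  sig = ⟨3 | 1⟩
  • {3,4,5,7}:  v_{3} + v_{4} + v_{5} + v_{7} = 0  →  sig = ⟨4 | 0⟩
  • {0,3,4,7}:  v_{0} + v_{3} + v_{4} + v_{7} = v_{1} + v_{8}  →  sig = ⟨4 | 1 1⟩
  • {0,4,5,7,8}:  v_{0} + v_{4} + v_{5} + v_{7} + v_{8} = v_{2}  →  sig = ⟨5 | 1⟩

Signatures (|P|; sorted positive RHS coefficients), sorted:
[⟨2 | 1⟩, ⟨2 | 1 1⟩, ⟨2 | 1 1 1 2⟩, ⟨2 | 1 1 2⟩, ⟨3 | 0⟩, ⟨3 | 1⟩, ⟨4 | 0⟩, ⟨4 | 1 1⟩, ⟨5 | 1⟩]


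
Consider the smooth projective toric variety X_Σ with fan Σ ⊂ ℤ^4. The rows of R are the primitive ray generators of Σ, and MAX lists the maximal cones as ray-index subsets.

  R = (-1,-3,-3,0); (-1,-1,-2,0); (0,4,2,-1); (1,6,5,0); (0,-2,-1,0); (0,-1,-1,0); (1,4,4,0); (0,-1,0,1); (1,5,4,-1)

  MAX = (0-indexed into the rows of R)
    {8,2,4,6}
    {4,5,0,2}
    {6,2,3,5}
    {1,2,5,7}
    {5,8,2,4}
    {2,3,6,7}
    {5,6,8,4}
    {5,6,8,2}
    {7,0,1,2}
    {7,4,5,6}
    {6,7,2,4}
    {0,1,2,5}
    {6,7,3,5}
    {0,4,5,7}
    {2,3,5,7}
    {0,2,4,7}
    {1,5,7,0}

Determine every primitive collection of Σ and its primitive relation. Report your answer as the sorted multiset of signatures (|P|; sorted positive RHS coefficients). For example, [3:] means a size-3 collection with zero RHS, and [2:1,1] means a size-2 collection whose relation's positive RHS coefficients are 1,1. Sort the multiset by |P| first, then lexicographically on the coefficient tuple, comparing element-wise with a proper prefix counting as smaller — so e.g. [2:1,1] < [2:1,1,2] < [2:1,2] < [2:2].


|primitive collections| = 14. Relations:

  P = {1,4}:  v_{1} + v_{4} = v_{0}  →  sig = [2:1]
  P = {1,8}:  v_{1} + v_{8} = v_{2}  →  sig = [2:1]
  P = {3,4}:  v_{3} + v_{4} = v_{6}  →  sig = [2:1]
  P = {7,8}:  v_{7} + v_{8} = v_{6}  →  sig = [2:1]
  P = {0,3}:  v_{0} + v_{3} = v_{2} + v_{7}  →  sig = [2:1,1]
  P = {0,8}:  v_{0} + v_{8} = v_{2} + v_{4}  →  sig = [2:1,1]
  P = {1,6}:  v_{1} + v_{6} = v_{2} + v_{7}  →  sig = [2:1,1]
  P = {0,6}:  v_{0} + v_{6} = v_{2} + v_{4} + v_{7}  →  sig = [2:1,1,1]
  P = {3,8}:  v_{3} + v_{8} = v_{2} + v_{5} + 2·v_{6}  →  sig = [2:1,1,2]
  P = {1,3}:  v_{1} + v_{3} = 2·v_{2} + v_{5} + 2·v_{7}  →  sig = [2:1,2,2]
  P = {2,4,5,7}:  v_{2} + v_{4} + v_{5} + v_{7} = 0  →  sig = [4:]
  P = {0,2,5,7}:  v_{0} + v_{2} + v_{5} + v_{7} = v_{1}  →  sig = [4:1]
  P = {2,4,5,6}:  v_{2} + v_{4} + v_{5} + v_{6} = v_{8}  →  sig = [4:1]
  P = {2,5,6,7}:  v_{2} + v_{5} + v_{6} + v_{7} = v_{3}  →  sig = [4:1]

so the primitive-relation signature multiset is
[[2:1], [2:1], [2:1], [2:1], [2:1,1], [2:1,1], [2:1,1], [2:1,1,1], [2:1,1,2], [2:1,2,2], [4:], [4:1], [4:1], [4:1]]
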